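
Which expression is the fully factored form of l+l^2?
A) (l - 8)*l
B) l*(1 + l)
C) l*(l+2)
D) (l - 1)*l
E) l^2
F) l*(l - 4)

We need to factor l+l^2.
The factored form is l*(1 + l).
B) l*(1 + l)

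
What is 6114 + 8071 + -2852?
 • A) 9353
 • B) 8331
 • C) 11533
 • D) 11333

First: 6114 + 8071 = 14185
Then: 14185 + -2852 = 11333
D) 11333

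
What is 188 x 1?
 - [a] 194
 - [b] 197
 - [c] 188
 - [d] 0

188 * 1 = 188
c) 188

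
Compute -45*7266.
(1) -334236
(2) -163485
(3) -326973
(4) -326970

-45 * 7266 = -326970
4) -326970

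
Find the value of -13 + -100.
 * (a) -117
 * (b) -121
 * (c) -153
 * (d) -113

-13 + -100 = -113
d) -113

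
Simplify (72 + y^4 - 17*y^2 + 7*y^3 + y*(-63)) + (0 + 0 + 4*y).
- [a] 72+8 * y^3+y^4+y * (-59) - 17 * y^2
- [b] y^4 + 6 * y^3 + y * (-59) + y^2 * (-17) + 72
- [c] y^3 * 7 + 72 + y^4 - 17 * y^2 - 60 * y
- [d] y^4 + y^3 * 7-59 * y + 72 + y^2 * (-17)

Adding the polynomials and combining like terms:
(72 + y^4 - 17*y^2 + 7*y^3 + y*(-63)) + (0 + 0 + 4*y)
= y^4 + y^3 * 7-59 * y + 72 + y^2 * (-17)
d) y^4 + y^3 * 7-59 * y + 72 + y^2 * (-17)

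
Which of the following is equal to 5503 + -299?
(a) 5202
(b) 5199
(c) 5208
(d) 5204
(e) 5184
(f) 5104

5503 + -299 = 5204
d) 5204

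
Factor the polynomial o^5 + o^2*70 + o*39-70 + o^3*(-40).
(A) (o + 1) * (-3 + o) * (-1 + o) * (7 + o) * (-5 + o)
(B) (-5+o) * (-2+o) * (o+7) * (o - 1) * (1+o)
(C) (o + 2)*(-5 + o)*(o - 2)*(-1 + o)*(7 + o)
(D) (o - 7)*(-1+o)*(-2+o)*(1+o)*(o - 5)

We need to factor o^5 + o^2*70 + o*39-70 + o^3*(-40).
The factored form is (-5+o) * (-2+o) * (o+7) * (o - 1) * (1+o).
B) (-5+o) * (-2+o) * (o+7) * (o - 1) * (1+o)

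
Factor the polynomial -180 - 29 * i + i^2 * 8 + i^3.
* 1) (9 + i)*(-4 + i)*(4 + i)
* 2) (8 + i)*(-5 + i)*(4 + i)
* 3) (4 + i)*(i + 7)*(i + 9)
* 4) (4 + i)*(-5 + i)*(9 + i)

We need to factor -180 - 29 * i + i^2 * 8 + i^3.
The factored form is (4 + i)*(-5 + i)*(9 + i).
4) (4 + i)*(-5 + i)*(9 + i)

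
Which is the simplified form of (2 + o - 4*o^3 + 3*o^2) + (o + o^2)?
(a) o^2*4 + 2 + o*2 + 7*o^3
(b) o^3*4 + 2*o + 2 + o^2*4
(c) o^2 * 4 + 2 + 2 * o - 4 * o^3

Adding the polynomials and combining like terms:
(2 + o - 4*o^3 + 3*o^2) + (o + o^2)
= o^2 * 4 + 2 + 2 * o - 4 * o^3
c) o^2 * 4 + 2 + 2 * o - 4 * o^3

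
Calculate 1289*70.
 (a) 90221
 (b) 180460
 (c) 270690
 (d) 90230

1289 * 70 = 90230
d) 90230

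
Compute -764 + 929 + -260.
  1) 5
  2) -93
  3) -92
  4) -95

First: -764 + 929 = 165
Then: 165 + -260 = -95
4) -95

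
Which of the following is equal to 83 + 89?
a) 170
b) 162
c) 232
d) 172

83 + 89 = 172
d) 172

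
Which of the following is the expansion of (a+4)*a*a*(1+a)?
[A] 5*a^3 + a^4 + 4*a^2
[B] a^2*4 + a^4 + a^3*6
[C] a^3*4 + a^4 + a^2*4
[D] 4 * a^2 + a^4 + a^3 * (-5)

Expanding (a+4)*a*a*(1+a):
= 5*a^3 + a^4 + 4*a^2
A) 5*a^3 + a^4 + 4*a^2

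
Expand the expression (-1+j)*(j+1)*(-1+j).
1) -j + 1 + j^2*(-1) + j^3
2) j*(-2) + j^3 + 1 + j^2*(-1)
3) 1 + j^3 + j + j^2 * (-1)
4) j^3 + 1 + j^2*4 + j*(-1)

Expanding (-1+j)*(j+1)*(-1+j):
= -j + 1 + j^2*(-1) + j^3
1) -j + 1 + j^2*(-1) + j^3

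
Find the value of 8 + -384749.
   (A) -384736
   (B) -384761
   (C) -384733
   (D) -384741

8 + -384749 = -384741
D) -384741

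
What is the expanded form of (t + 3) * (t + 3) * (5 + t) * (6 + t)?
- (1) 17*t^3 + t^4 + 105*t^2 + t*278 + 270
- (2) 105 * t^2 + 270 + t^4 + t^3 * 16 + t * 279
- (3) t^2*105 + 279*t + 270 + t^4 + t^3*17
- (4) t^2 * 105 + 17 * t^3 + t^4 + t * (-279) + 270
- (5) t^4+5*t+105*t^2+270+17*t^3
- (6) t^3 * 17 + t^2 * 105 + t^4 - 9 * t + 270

Expanding (t + 3) * (t + 3) * (5 + t) * (6 + t):
= t^2*105 + 279*t + 270 + t^4 + t^3*17
3) t^2*105 + 279*t + 270 + t^4 + t^3*17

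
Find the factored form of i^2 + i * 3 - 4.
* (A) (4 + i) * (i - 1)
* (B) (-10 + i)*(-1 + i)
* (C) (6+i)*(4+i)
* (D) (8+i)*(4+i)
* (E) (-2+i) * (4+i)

We need to factor i^2 + i * 3 - 4.
The factored form is (4 + i) * (i - 1).
A) (4 + i) * (i - 1)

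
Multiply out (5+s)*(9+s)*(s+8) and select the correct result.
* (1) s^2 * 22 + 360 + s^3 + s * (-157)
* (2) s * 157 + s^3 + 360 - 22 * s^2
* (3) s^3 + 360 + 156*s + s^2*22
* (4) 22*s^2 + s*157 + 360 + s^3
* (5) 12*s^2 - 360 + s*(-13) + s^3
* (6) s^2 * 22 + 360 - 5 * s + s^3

Expanding (5+s)*(9+s)*(s+8):
= 22*s^2 + s*157 + 360 + s^3
4) 22*s^2 + s*157 + 360 + s^3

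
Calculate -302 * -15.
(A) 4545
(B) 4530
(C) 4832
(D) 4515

-302 * -15 = 4530
B) 4530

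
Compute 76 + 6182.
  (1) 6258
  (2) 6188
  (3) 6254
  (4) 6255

76 + 6182 = 6258
1) 6258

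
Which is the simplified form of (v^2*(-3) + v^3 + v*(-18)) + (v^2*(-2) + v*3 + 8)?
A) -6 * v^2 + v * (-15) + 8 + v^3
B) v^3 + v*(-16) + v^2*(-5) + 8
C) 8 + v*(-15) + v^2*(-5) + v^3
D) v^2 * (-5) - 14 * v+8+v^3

Adding the polynomials and combining like terms:
(v^2*(-3) + v^3 + v*(-18)) + (v^2*(-2) + v*3 + 8)
= 8 + v*(-15) + v^2*(-5) + v^3
C) 8 + v*(-15) + v^2*(-5) + v^3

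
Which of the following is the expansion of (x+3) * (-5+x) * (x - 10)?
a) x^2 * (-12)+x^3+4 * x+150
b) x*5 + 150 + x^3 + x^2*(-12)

Expanding (x+3) * (-5+x) * (x - 10):
= x*5 + 150 + x^3 + x^2*(-12)
b) x*5 + 150 + x^3 + x^2*(-12)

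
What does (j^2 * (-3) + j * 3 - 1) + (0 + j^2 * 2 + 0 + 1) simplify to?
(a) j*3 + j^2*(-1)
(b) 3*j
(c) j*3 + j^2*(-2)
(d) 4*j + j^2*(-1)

Adding the polynomials and combining like terms:
(j^2*(-3) + j*3 - 1) + (0 + j^2*2 + 0 + 1)
= j*3 + j^2*(-1)
a) j*3 + j^2*(-1)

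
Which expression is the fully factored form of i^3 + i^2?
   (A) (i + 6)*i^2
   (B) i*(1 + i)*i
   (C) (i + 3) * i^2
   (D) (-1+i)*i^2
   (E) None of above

We need to factor i^3 + i^2.
The factored form is i*(1 + i)*i.
B) i*(1 + i)*i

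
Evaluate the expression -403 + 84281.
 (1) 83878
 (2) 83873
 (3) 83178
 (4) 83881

-403 + 84281 = 83878
1) 83878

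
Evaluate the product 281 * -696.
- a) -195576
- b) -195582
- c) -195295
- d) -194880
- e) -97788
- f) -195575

281 * -696 = -195576
a) -195576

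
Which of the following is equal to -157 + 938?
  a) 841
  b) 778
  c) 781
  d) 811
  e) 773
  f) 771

-157 + 938 = 781
c) 781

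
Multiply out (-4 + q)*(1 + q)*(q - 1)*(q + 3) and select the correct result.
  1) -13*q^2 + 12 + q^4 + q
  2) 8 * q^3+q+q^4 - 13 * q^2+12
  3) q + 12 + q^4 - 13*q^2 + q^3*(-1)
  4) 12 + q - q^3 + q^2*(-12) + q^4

Expanding (-4 + q)*(1 + q)*(q - 1)*(q + 3):
= q + 12 + q^4 - 13*q^2 + q^3*(-1)
3) q + 12 + q^4 - 13*q^2 + q^3*(-1)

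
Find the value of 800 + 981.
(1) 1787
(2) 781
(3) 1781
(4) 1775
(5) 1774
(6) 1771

800 + 981 = 1781
3) 1781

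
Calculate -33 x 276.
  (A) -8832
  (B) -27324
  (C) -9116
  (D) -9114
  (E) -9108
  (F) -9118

-33 * 276 = -9108
E) -9108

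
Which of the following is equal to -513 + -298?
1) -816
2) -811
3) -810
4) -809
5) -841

-513 + -298 = -811
2) -811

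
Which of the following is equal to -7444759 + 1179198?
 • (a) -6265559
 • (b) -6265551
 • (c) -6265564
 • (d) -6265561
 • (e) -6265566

-7444759 + 1179198 = -6265561
d) -6265561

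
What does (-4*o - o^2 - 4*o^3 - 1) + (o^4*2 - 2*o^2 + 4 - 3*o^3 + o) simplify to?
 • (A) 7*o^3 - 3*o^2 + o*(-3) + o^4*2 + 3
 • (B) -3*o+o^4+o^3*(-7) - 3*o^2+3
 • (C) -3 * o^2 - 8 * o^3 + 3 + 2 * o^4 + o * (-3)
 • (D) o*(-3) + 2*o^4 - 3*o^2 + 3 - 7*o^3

Adding the polynomials and combining like terms:
(-4*o - o^2 - 4*o^3 - 1) + (o^4*2 - 2*o^2 + 4 - 3*o^3 + o)
= o*(-3) + 2*o^4 - 3*o^2 + 3 - 7*o^3
D) o*(-3) + 2*o^4 - 3*o^2 + 3 - 7*o^3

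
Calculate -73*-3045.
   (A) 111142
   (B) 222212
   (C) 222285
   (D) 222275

-73 * -3045 = 222285
C) 222285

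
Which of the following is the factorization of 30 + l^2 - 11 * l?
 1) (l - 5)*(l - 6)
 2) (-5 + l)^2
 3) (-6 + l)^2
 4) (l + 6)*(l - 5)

We need to factor 30 + l^2 - 11 * l.
The factored form is (l - 5)*(l - 6).
1) (l - 5)*(l - 6)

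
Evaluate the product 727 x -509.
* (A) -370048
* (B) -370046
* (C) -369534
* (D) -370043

727 * -509 = -370043
D) -370043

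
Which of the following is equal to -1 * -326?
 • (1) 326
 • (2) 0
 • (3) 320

-1 * -326 = 326
1) 326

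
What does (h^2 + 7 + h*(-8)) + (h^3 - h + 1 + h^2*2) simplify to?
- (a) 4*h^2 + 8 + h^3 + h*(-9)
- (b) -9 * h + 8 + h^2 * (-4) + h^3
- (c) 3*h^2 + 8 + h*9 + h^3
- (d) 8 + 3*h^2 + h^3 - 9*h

Adding the polynomials and combining like terms:
(h^2 + 7 + h*(-8)) + (h^3 - h + 1 + h^2*2)
= 8 + 3*h^2 + h^3 - 9*h
d) 8 + 3*h^2 + h^3 - 9*h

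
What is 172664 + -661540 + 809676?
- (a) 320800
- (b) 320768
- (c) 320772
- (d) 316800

First: 172664 + -661540 = -488876
Then: -488876 + 809676 = 320800
a) 320800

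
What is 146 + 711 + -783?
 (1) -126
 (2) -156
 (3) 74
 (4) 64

First: 146 + 711 = 857
Then: 857 + -783 = 74
3) 74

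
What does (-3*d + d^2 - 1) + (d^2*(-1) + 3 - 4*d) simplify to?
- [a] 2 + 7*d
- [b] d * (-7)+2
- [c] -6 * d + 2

Adding the polynomials and combining like terms:
(-3*d + d^2 - 1) + (d^2*(-1) + 3 - 4*d)
= d * (-7)+2
b) d * (-7)+2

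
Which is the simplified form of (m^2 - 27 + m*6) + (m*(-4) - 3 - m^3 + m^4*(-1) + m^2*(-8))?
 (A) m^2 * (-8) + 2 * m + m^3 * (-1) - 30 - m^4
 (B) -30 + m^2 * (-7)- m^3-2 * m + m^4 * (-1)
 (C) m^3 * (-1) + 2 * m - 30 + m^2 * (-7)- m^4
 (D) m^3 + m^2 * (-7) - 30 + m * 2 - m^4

Adding the polynomials and combining like terms:
(m^2 - 27 + m*6) + (m*(-4) - 3 - m^3 + m^4*(-1) + m^2*(-8))
= m^3 * (-1) + 2 * m - 30 + m^2 * (-7)- m^4
C) m^3 * (-1) + 2 * m - 30 + m^2 * (-7)- m^4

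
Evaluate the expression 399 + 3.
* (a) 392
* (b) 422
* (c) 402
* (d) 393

399 + 3 = 402
c) 402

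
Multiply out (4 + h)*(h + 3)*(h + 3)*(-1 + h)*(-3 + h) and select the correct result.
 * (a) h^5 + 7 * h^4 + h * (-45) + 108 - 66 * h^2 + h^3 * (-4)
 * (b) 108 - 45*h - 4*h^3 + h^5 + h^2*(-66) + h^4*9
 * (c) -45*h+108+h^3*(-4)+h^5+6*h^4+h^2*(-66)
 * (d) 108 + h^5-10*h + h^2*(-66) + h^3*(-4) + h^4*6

Expanding (4 + h)*(h + 3)*(h + 3)*(-1 + h)*(-3 + h):
= -45*h+108+h^3*(-4)+h^5+6*h^4+h^2*(-66)
c) -45*h+108+h^3*(-4)+h^5+6*h^4+h^2*(-66)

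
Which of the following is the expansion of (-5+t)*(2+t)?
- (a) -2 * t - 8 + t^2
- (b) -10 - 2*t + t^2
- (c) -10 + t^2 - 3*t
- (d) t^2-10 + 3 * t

Expanding (-5+t)*(2+t):
= -10 + t^2 - 3*t
c) -10 + t^2 - 3*t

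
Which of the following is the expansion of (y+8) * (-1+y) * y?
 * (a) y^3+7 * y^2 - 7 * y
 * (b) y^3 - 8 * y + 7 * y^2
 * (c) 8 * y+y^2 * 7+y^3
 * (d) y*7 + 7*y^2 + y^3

Expanding (y+8) * (-1+y) * y:
= y^3 - 8 * y + 7 * y^2
b) y^3 - 8 * y + 7 * y^2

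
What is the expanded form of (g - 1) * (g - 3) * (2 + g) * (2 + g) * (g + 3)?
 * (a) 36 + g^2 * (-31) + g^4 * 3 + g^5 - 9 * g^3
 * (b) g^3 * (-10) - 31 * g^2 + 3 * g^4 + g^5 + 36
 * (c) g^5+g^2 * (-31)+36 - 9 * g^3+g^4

Expanding (g - 1) * (g - 3) * (2 + g) * (2 + g) * (g + 3):
= 36 + g^2 * (-31) + g^4 * 3 + g^5 - 9 * g^3
a) 36 + g^2 * (-31) + g^4 * 3 + g^5 - 9 * g^3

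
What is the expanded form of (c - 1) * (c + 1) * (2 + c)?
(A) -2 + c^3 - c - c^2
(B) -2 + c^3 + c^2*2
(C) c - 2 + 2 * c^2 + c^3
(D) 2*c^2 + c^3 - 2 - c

Expanding (c - 1) * (c + 1) * (2 + c):
= 2*c^2 + c^3 - 2 - c
D) 2*c^2 + c^3 - 2 - c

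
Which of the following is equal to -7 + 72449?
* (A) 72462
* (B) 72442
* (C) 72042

-7 + 72449 = 72442
B) 72442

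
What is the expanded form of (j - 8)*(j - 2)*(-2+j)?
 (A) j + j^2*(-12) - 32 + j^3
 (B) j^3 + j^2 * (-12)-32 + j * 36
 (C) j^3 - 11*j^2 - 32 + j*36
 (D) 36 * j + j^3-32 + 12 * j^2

Expanding (j - 8)*(j - 2)*(-2+j):
= j^3 + j^2 * (-12)-32 + j * 36
B) j^3 + j^2 * (-12)-32 + j * 36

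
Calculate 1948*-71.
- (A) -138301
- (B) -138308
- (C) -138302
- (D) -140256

1948 * -71 = -138308
B) -138308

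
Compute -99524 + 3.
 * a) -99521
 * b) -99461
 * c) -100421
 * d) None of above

-99524 + 3 = -99521
a) -99521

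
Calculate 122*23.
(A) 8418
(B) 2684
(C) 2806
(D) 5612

122 * 23 = 2806
C) 2806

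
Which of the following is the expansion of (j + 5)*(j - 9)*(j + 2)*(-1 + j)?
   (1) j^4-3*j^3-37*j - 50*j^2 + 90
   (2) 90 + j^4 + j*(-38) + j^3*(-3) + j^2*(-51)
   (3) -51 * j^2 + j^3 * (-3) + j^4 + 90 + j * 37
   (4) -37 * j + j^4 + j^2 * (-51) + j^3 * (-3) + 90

Expanding (j + 5)*(j - 9)*(j + 2)*(-1 + j):
= -37 * j + j^4 + j^2 * (-51) + j^3 * (-3) + 90
4) -37 * j + j^4 + j^2 * (-51) + j^3 * (-3) + 90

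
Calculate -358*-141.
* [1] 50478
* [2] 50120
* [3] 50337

-358 * -141 = 50478
1) 50478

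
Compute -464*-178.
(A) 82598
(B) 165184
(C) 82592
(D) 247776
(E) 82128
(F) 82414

-464 * -178 = 82592
C) 82592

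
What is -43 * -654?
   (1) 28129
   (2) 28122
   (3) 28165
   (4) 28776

-43 * -654 = 28122
2) 28122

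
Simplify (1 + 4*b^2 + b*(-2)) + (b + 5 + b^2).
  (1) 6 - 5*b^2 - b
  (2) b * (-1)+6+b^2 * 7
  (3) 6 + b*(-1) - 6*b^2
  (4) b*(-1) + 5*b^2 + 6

Adding the polynomials and combining like terms:
(1 + 4*b^2 + b*(-2)) + (b + 5 + b^2)
= b*(-1) + 5*b^2 + 6
4) b*(-1) + 5*b^2 + 6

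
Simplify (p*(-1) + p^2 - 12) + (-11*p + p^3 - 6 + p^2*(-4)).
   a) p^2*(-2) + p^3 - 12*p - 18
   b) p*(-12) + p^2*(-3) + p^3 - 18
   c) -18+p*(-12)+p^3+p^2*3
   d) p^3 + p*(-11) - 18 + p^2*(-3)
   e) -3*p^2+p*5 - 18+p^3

Adding the polynomials and combining like terms:
(p*(-1) + p^2 - 12) + (-11*p + p^3 - 6 + p^2*(-4))
= p*(-12) + p^2*(-3) + p^3 - 18
b) p*(-12) + p^2*(-3) + p^3 - 18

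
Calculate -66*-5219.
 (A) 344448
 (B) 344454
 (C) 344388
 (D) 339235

-66 * -5219 = 344454
B) 344454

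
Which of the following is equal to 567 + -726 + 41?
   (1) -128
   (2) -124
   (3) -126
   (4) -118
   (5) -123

First: 567 + -726 = -159
Then: -159 + 41 = -118
4) -118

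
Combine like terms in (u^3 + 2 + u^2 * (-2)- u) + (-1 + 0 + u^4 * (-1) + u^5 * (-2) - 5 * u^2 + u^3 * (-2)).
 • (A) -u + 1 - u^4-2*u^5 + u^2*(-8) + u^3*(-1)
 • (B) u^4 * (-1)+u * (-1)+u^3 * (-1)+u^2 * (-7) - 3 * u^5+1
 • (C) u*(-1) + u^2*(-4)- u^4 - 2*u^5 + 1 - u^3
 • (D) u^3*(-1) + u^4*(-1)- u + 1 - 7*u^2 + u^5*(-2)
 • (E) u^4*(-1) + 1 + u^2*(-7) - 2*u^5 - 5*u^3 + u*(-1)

Adding the polynomials and combining like terms:
(u^3 + 2 + u^2*(-2) - u) + (-1 + 0 + u^4*(-1) + u^5*(-2) - 5*u^2 + u^3*(-2))
= u^3*(-1) + u^4*(-1)- u + 1 - 7*u^2 + u^5*(-2)
D) u^3*(-1) + u^4*(-1)- u + 1 - 7*u^2 + u^5*(-2)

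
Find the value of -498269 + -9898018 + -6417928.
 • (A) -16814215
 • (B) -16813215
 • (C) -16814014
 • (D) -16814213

First: -498269 + -9898018 = -10396287
Then: -10396287 + -6417928 = -16814215
A) -16814215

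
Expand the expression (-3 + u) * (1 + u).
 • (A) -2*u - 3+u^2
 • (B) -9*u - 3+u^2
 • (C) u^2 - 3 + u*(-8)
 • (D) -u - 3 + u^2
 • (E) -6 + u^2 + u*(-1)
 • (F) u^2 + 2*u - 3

Expanding (-3 + u) * (1 + u):
= -2*u - 3+u^2
A) -2*u - 3+u^2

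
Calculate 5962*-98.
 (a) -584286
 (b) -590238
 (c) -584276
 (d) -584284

5962 * -98 = -584276
c) -584276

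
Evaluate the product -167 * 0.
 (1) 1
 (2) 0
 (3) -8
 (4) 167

-167 * 0 = 0
2) 0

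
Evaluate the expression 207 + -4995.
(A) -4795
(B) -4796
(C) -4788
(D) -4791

207 + -4995 = -4788
C) -4788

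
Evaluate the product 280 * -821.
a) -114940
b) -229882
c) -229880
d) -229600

280 * -821 = -229880
c) -229880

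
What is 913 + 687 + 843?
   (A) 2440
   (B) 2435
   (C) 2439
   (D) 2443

First: 913 + 687 = 1600
Then: 1600 + 843 = 2443
D) 2443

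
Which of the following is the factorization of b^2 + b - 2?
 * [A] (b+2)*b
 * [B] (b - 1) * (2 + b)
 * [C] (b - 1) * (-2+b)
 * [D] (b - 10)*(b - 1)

We need to factor b^2 + b - 2.
The factored form is (b - 1) * (2 + b).
B) (b - 1) * (2 + b)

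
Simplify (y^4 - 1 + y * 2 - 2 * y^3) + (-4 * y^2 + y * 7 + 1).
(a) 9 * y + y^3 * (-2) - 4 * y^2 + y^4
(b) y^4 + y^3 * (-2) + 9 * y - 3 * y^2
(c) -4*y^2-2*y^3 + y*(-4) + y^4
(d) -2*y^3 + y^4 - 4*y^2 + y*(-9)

Adding the polynomials and combining like terms:
(y^4 - 1 + y*2 - 2*y^3) + (-4*y^2 + y*7 + 1)
= 9 * y + y^3 * (-2) - 4 * y^2 + y^4
a) 9 * y + y^3 * (-2) - 4 * y^2 + y^4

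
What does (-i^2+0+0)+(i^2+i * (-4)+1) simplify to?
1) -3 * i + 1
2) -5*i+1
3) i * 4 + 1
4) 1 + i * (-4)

Adding the polynomials and combining like terms:
(-i^2 + 0 + 0) + (i^2 + i*(-4) + 1)
= 1 + i * (-4)
4) 1 + i * (-4)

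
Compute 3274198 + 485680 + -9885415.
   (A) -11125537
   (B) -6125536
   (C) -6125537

First: 3274198 + 485680 = 3759878
Then: 3759878 + -9885415 = -6125537
C) -6125537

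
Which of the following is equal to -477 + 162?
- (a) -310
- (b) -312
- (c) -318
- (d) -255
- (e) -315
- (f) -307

-477 + 162 = -315
e) -315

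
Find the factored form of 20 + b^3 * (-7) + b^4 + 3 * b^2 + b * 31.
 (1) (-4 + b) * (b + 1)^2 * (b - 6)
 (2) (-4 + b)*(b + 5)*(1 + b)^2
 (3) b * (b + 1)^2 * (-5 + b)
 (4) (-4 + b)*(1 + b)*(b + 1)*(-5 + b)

We need to factor 20 + b^3 * (-7) + b^4 + 3 * b^2 + b * 31.
The factored form is (-4 + b)*(1 + b)*(b + 1)*(-5 + b).
4) (-4 + b)*(1 + b)*(b + 1)*(-5 + b)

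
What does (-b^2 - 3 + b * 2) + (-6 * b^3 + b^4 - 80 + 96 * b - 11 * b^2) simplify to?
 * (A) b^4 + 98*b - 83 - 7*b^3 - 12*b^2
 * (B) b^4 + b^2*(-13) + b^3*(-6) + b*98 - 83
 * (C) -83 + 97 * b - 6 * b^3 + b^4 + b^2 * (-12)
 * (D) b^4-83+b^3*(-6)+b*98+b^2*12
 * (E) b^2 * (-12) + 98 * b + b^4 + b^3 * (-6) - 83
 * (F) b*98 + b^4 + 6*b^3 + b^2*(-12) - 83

Adding the polynomials and combining like terms:
(-b^2 - 3 + b*2) + (-6*b^3 + b^4 - 80 + 96*b - 11*b^2)
= b^2 * (-12) + 98 * b + b^4 + b^3 * (-6) - 83
E) b^2 * (-12) + 98 * b + b^4 + b^3 * (-6) - 83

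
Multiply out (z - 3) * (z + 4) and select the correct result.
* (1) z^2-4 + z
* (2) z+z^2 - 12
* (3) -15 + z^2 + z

Expanding (z - 3) * (z + 4):
= z+z^2 - 12
2) z+z^2 - 12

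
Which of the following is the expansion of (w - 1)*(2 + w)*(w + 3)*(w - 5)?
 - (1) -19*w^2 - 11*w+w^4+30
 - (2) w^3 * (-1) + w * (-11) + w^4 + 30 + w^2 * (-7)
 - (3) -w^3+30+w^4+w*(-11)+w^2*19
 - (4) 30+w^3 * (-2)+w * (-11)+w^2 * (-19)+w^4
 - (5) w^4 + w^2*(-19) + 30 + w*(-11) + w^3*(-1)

Expanding (w - 1)*(2 + w)*(w + 3)*(w - 5):
= w^4 + w^2*(-19) + 30 + w*(-11) + w^3*(-1)
5) w^4 + w^2*(-19) + 30 + w*(-11) + w^3*(-1)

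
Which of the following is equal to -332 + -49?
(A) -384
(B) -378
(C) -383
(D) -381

-332 + -49 = -381
D) -381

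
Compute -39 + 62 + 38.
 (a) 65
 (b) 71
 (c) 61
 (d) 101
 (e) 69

First: -39 + 62 = 23
Then: 23 + 38 = 61
c) 61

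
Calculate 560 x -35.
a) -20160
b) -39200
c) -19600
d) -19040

560 * -35 = -19600
c) -19600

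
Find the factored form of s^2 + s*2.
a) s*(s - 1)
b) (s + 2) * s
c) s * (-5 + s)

We need to factor s^2 + s*2.
The factored form is (s + 2) * s.
b) (s + 2) * s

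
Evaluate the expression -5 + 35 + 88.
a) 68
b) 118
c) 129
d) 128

First: -5 + 35 = 30
Then: 30 + 88 = 118
b) 118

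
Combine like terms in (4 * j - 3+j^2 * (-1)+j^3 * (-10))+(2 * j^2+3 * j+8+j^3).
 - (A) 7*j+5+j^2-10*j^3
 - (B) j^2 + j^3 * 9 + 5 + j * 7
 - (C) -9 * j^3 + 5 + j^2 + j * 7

Adding the polynomials and combining like terms:
(4*j - 3 + j^2*(-1) + j^3*(-10)) + (2*j^2 + 3*j + 8 + j^3)
= -9 * j^3 + 5 + j^2 + j * 7
C) -9 * j^3 + 5 + j^2 + j * 7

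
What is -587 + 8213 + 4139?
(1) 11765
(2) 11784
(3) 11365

First: -587 + 8213 = 7626
Then: 7626 + 4139 = 11765
1) 11765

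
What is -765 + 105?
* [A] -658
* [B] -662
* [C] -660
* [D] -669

-765 + 105 = -660
C) -660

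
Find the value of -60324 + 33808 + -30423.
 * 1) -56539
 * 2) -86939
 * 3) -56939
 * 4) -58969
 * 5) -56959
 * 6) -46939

First: -60324 + 33808 = -26516
Then: -26516 + -30423 = -56939
3) -56939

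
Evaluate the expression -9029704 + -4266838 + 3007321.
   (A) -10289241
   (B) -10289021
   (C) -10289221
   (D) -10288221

First: -9029704 + -4266838 = -13296542
Then: -13296542 + 3007321 = -10289221
C) -10289221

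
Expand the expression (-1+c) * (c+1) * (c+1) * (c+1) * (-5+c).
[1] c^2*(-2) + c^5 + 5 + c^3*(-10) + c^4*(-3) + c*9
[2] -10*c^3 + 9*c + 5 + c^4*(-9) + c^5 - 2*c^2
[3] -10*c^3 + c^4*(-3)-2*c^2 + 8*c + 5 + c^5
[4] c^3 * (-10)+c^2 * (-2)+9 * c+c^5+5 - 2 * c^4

Expanding (-1+c) * (c+1) * (c+1) * (c+1) * (-5+c):
= c^2*(-2) + c^5 + 5 + c^3*(-10) + c^4*(-3) + c*9
1) c^2*(-2) + c^5 + 5 + c^3*(-10) + c^4*(-3) + c*9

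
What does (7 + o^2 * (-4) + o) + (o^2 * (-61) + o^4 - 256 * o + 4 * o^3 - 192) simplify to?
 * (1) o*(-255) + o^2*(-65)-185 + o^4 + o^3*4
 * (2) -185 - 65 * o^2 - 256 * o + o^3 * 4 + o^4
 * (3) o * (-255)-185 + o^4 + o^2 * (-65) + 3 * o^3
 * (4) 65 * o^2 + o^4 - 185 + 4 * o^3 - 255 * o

Adding the polynomials and combining like terms:
(7 + o^2*(-4) + o) + (o^2*(-61) + o^4 - 256*o + 4*o^3 - 192)
= o*(-255) + o^2*(-65)-185 + o^4 + o^3*4
1) o*(-255) + o^2*(-65)-185 + o^4 + o^3*4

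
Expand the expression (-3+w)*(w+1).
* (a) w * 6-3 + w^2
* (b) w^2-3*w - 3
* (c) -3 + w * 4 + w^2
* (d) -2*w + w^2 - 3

Expanding (-3+w)*(w+1):
= -2*w + w^2 - 3
d) -2*w + w^2 - 3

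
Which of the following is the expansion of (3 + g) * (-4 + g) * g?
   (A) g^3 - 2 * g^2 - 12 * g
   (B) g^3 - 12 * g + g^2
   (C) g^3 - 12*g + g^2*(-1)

Expanding (3 + g) * (-4 + g) * g:
= g^3 - 12*g + g^2*(-1)
C) g^3 - 12*g + g^2*(-1)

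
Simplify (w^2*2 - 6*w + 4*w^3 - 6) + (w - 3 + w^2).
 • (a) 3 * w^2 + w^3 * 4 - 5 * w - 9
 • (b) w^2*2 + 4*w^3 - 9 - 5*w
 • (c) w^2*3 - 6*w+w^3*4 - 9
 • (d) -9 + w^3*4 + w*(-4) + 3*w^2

Adding the polynomials and combining like terms:
(w^2*2 - 6*w + 4*w^3 - 6) + (w - 3 + w^2)
= 3 * w^2 + w^3 * 4 - 5 * w - 9
a) 3 * w^2 + w^3 * 4 - 5 * w - 9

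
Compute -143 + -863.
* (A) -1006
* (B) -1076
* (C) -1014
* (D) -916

-143 + -863 = -1006
A) -1006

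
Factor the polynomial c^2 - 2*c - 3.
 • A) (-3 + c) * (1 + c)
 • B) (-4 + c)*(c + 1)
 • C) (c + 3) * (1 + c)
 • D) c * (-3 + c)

We need to factor c^2 - 2*c - 3.
The factored form is (-3 + c) * (1 + c).
A) (-3 + c) * (1 + c)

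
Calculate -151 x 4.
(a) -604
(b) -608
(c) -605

-151 * 4 = -604
a) -604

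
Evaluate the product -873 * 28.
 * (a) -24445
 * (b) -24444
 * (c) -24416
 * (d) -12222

-873 * 28 = -24444
b) -24444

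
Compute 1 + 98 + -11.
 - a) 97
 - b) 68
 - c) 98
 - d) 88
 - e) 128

First: 1 + 98 = 99
Then: 99 + -11 = 88
d) 88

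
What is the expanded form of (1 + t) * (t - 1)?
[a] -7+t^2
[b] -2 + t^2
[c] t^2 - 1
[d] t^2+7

Expanding (1 + t) * (t - 1):
= t^2 - 1
c) t^2 - 1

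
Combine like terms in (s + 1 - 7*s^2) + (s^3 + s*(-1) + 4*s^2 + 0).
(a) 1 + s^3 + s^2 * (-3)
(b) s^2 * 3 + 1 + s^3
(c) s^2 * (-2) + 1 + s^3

Adding the polynomials and combining like terms:
(s + 1 - 7*s^2) + (s^3 + s*(-1) + 4*s^2 + 0)
= 1 + s^3 + s^2 * (-3)
a) 1 + s^3 + s^2 * (-3)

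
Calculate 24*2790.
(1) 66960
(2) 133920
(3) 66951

24 * 2790 = 66960
1) 66960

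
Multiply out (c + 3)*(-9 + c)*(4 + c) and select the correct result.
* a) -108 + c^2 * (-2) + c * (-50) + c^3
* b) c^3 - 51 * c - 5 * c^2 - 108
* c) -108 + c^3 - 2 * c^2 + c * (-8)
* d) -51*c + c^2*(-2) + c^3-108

Expanding (c + 3)*(-9 + c)*(4 + c):
= -51*c + c^2*(-2) + c^3-108
d) -51*c + c^2*(-2) + c^3-108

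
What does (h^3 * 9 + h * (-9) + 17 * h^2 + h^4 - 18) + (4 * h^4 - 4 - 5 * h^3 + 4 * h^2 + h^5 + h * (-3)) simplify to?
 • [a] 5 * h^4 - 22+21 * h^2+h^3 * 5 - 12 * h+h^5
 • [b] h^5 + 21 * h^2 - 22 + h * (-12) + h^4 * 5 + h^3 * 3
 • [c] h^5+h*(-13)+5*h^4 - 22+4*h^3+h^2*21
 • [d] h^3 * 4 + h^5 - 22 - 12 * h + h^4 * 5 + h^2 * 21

Adding the polynomials and combining like terms:
(h^3*9 + h*(-9) + 17*h^2 + h^4 - 18) + (4*h^4 - 4 - 5*h^3 + 4*h^2 + h^5 + h*(-3))
= h^3 * 4 + h^5 - 22 - 12 * h + h^4 * 5 + h^2 * 21
d) h^3 * 4 + h^5 - 22 - 12 * h + h^4 * 5 + h^2 * 21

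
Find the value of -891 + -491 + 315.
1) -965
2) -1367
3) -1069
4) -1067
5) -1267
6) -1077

First: -891 + -491 = -1382
Then: -1382 + 315 = -1067
4) -1067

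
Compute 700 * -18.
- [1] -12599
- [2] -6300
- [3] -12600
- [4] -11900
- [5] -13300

700 * -18 = -12600
3) -12600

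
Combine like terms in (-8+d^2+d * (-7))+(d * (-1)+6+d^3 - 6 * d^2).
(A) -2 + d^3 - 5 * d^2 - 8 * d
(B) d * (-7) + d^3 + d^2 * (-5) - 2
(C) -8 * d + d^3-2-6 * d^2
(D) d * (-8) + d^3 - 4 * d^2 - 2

Adding the polynomials and combining like terms:
(-8 + d^2 + d*(-7)) + (d*(-1) + 6 + d^3 - 6*d^2)
= -2 + d^3 - 5 * d^2 - 8 * d
A) -2 + d^3 - 5 * d^2 - 8 * d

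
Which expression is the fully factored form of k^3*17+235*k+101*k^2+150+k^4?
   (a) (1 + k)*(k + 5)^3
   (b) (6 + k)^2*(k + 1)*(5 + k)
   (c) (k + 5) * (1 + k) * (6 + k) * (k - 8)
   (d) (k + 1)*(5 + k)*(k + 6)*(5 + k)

We need to factor k^3*17+235*k+101*k^2+150+k^4.
The factored form is (k + 1)*(5 + k)*(k + 6)*(5 + k).
d) (k + 1)*(5 + k)*(k + 6)*(5 + k)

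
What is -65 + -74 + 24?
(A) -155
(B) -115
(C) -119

First: -65 + -74 = -139
Then: -139 + 24 = -115
B) -115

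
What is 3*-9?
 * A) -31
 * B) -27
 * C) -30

3 * -9 = -27
B) -27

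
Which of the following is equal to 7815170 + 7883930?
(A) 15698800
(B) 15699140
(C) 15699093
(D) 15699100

7815170 + 7883930 = 15699100
D) 15699100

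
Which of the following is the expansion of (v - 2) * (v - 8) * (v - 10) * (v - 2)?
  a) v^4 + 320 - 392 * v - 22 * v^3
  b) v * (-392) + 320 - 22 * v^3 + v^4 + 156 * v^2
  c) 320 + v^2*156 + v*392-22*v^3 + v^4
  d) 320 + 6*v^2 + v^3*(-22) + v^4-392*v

Expanding (v - 2) * (v - 8) * (v - 10) * (v - 2):
= v * (-392) + 320 - 22 * v^3 + v^4 + 156 * v^2
b) v * (-392) + 320 - 22 * v^3 + v^4 + 156 * v^2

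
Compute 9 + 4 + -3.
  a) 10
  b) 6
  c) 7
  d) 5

First: 9 + 4 = 13
Then: 13 + -3 = 10
a) 10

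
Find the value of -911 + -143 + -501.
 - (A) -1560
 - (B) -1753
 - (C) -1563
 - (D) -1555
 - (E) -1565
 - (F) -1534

First: -911 + -143 = -1054
Then: -1054 + -501 = -1555
D) -1555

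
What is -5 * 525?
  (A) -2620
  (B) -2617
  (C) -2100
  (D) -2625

-5 * 525 = -2625
D) -2625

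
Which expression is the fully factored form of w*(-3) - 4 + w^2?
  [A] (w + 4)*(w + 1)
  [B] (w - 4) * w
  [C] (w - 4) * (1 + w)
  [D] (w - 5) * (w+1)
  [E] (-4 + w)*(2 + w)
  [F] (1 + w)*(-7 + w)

We need to factor w*(-3) - 4 + w^2.
The factored form is (w - 4) * (1 + w).
C) (w - 4) * (1 + w)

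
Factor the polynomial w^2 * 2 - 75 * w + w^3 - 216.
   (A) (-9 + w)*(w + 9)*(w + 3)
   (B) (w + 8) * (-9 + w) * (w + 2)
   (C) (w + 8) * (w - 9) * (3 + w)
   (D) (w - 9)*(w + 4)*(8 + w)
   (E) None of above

We need to factor w^2 * 2 - 75 * w + w^3 - 216.
The factored form is (w + 8) * (w - 9) * (3 + w).
C) (w + 8) * (w - 9) * (3 + w)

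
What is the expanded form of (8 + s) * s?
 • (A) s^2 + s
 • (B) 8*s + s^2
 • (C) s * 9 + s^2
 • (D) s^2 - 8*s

Expanding (8 + s) * s:
= 8*s + s^2
B) 8*s + s^2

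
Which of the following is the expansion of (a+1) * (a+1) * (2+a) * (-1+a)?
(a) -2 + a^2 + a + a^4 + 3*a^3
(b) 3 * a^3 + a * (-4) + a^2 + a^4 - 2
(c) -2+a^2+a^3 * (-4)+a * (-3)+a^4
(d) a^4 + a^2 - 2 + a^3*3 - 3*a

Expanding (a+1) * (a+1) * (2+a) * (-1+a):
= a^4 + a^2 - 2 + a^3*3 - 3*a
d) a^4 + a^2 - 2 + a^3*3 - 3*a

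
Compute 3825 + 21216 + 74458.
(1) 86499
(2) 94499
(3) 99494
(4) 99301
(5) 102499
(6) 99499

First: 3825 + 21216 = 25041
Then: 25041 + 74458 = 99499
6) 99499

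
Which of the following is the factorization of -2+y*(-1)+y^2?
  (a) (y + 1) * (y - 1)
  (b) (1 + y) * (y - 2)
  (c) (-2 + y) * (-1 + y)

We need to factor -2+y*(-1)+y^2.
The factored form is (1 + y) * (y - 2).
b) (1 + y) * (y - 2)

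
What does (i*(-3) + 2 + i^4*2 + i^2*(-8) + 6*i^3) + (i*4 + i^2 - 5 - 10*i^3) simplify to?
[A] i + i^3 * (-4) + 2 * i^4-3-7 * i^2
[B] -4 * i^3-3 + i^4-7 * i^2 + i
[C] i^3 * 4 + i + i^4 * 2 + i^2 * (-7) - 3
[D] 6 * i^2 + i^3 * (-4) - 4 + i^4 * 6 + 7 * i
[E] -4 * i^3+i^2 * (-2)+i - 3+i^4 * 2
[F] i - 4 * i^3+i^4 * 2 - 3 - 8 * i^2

Adding the polynomials and combining like terms:
(i*(-3) + 2 + i^4*2 + i^2*(-8) + 6*i^3) + (i*4 + i^2 - 5 - 10*i^3)
= i + i^3 * (-4) + 2 * i^4-3-7 * i^2
A) i + i^3 * (-4) + 2 * i^4-3-7 * i^2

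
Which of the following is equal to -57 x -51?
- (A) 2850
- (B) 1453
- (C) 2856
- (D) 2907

-57 * -51 = 2907
D) 2907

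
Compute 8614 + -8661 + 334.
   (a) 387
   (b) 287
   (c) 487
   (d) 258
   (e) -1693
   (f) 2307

First: 8614 + -8661 = -47
Then: -47 + 334 = 287
b) 287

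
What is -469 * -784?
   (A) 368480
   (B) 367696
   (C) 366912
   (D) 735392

-469 * -784 = 367696
B) 367696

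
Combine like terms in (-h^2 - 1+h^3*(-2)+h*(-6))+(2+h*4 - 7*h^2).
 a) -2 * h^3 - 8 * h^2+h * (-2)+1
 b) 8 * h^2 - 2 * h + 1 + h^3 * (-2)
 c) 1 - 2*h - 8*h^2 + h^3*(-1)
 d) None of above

Adding the polynomials and combining like terms:
(-h^2 - 1 + h^3*(-2) + h*(-6)) + (2 + h*4 - 7*h^2)
= -2 * h^3 - 8 * h^2+h * (-2)+1
a) -2 * h^3 - 8 * h^2+h * (-2)+1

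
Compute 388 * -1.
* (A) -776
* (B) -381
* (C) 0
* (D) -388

388 * -1 = -388
D) -388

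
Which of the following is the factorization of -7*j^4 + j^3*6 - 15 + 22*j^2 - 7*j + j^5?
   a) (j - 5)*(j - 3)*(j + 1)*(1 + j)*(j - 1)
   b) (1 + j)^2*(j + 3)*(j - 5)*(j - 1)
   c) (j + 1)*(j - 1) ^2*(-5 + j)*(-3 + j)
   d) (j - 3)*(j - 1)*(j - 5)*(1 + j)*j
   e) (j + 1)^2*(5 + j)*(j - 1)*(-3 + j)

We need to factor -7*j^4 + j^3*6 - 15 + 22*j^2 - 7*j + j^5.
The factored form is (j - 5)*(j - 3)*(j + 1)*(1 + j)*(j - 1).
a) (j - 5)*(j - 3)*(j + 1)*(1 + j)*(j - 1)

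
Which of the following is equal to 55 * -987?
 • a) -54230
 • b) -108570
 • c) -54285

55 * -987 = -54285
c) -54285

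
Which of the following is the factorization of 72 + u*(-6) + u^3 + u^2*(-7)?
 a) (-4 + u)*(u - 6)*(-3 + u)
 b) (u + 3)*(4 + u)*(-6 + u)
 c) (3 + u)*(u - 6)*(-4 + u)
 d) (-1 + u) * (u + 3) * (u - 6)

We need to factor 72 + u*(-6) + u^3 + u^2*(-7).
The factored form is (3 + u)*(u - 6)*(-4 + u).
c) (3 + u)*(u - 6)*(-4 + u)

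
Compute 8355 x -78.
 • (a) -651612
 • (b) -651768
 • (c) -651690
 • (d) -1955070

8355 * -78 = -651690
c) -651690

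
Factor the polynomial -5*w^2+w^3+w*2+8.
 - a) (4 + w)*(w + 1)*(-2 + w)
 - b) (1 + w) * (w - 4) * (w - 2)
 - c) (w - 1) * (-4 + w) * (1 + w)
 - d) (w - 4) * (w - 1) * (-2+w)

We need to factor -5*w^2+w^3+w*2+8.
The factored form is (1 + w) * (w - 4) * (w - 2).
b) (1 + w) * (w - 4) * (w - 2)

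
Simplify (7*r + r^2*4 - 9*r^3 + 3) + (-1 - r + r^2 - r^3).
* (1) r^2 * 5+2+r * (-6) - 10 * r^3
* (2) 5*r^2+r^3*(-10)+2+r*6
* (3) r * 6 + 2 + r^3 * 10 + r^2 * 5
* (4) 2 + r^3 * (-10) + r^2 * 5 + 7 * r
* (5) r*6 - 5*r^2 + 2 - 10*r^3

Adding the polynomials and combining like terms:
(7*r + r^2*4 - 9*r^3 + 3) + (-1 - r + r^2 - r^3)
= 5*r^2+r^3*(-10)+2+r*6
2) 5*r^2+r^3*(-10)+2+r*6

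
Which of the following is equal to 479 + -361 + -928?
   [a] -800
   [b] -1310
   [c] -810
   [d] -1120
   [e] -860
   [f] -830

First: 479 + -361 = 118
Then: 118 + -928 = -810
c) -810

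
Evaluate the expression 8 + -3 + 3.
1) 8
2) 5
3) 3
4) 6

First: 8 + -3 = 5
Then: 5 + 3 = 8
1) 8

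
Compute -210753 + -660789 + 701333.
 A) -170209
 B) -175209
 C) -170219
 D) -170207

First: -210753 + -660789 = -871542
Then: -871542 + 701333 = -170209
A) -170209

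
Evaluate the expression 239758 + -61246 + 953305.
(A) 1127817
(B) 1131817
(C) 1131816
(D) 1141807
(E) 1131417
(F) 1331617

First: 239758 + -61246 = 178512
Then: 178512 + 953305 = 1131817
B) 1131817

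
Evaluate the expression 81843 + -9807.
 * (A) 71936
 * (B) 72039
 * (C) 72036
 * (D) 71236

81843 + -9807 = 72036
C) 72036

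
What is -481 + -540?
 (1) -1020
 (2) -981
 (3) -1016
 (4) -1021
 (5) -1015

-481 + -540 = -1021
4) -1021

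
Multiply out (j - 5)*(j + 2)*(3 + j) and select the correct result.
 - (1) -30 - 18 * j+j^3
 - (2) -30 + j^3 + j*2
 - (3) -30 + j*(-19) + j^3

Expanding (j - 5)*(j + 2)*(3 + j):
= -30 + j*(-19) + j^3
3) -30 + j*(-19) + j^3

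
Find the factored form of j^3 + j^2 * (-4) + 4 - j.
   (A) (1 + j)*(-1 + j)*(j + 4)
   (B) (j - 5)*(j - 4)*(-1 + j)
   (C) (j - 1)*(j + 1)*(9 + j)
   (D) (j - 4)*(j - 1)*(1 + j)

We need to factor j^3 + j^2 * (-4) + 4 - j.
The factored form is (j - 4)*(j - 1)*(1 + j).
D) (j - 4)*(j - 1)*(1 + j)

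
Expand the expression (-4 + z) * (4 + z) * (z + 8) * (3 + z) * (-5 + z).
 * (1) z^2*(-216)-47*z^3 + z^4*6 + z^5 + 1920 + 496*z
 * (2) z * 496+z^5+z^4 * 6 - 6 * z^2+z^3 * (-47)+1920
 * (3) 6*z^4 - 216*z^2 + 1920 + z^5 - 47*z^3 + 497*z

Expanding (-4 + z) * (4 + z) * (z + 8) * (3 + z) * (-5 + z):
= z^2*(-216)-47*z^3 + z^4*6 + z^5 + 1920 + 496*z
1) z^2*(-216)-47*z^3 + z^4*6 + z^5 + 1920 + 496*z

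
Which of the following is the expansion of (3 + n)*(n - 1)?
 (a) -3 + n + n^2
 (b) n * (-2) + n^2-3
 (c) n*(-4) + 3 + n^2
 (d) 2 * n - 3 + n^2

Expanding (3 + n)*(n - 1):
= 2 * n - 3 + n^2
d) 2 * n - 3 + n^2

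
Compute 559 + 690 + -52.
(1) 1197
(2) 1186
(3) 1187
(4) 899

First: 559 + 690 = 1249
Then: 1249 + -52 = 1197
1) 1197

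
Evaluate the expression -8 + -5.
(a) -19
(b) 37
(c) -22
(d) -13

-8 + -5 = -13
d) -13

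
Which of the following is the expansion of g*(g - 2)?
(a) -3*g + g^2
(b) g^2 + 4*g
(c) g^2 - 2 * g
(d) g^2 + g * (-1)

Expanding g*(g - 2):
= g^2 - 2 * g
c) g^2 - 2 * g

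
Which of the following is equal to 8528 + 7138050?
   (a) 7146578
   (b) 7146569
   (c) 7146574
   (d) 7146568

8528 + 7138050 = 7146578
a) 7146578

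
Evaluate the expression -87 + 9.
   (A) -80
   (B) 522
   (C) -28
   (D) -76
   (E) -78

-87 + 9 = -78
E) -78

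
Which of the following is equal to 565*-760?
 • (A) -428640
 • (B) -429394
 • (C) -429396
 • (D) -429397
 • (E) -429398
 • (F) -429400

565 * -760 = -429400
F) -429400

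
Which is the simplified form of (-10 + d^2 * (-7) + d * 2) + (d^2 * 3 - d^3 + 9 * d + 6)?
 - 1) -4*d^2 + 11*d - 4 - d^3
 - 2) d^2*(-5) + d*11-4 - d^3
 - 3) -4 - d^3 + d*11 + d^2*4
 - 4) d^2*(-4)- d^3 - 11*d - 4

Adding the polynomials and combining like terms:
(-10 + d^2*(-7) + d*2) + (d^2*3 - d^3 + 9*d + 6)
= -4*d^2 + 11*d - 4 - d^3
1) -4*d^2 + 11*d - 4 - d^3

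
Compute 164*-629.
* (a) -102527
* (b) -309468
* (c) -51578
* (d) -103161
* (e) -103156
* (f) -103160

164 * -629 = -103156
e) -103156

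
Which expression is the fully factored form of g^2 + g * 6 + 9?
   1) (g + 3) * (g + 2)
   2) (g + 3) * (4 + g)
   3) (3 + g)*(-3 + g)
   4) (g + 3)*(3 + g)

We need to factor g^2 + g * 6 + 9.
The factored form is (g + 3)*(3 + g).
4) (g + 3)*(3 + g)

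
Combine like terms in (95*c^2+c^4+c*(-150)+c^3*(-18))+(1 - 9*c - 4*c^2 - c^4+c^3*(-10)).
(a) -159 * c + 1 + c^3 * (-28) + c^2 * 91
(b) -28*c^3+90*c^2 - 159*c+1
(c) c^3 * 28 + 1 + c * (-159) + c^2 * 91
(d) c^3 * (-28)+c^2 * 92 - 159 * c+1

Adding the polynomials and combining like terms:
(95*c^2 + c^4 + c*(-150) + c^3*(-18)) + (1 - 9*c - 4*c^2 - c^4 + c^3*(-10))
= -159 * c + 1 + c^3 * (-28) + c^2 * 91
a) -159 * c + 1 + c^3 * (-28) + c^2 * 91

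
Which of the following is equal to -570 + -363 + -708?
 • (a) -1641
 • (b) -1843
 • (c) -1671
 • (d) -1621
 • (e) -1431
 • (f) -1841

First: -570 + -363 = -933
Then: -933 + -708 = -1641
a) -1641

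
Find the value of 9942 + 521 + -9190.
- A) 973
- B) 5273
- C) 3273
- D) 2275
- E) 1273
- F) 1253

First: 9942 + 521 = 10463
Then: 10463 + -9190 = 1273
E) 1273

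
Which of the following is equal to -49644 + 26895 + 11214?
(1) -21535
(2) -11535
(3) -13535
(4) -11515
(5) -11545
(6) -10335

First: -49644 + 26895 = -22749
Then: -22749 + 11214 = -11535
2) -11535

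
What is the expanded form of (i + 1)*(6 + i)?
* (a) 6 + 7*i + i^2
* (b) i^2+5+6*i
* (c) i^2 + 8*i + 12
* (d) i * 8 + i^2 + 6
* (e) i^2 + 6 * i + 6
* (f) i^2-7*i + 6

Expanding (i + 1)*(6 + i):
= 6 + 7*i + i^2
a) 6 + 7*i + i^2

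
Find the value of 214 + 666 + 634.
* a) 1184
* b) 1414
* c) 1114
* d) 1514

First: 214 + 666 = 880
Then: 880 + 634 = 1514
d) 1514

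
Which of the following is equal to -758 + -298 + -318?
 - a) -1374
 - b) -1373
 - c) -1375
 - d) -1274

First: -758 + -298 = -1056
Then: -1056 + -318 = -1374
a) -1374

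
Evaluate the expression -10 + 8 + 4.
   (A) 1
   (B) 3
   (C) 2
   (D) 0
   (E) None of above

First: -10 + 8 = -2
Then: -2 + 4 = 2
C) 2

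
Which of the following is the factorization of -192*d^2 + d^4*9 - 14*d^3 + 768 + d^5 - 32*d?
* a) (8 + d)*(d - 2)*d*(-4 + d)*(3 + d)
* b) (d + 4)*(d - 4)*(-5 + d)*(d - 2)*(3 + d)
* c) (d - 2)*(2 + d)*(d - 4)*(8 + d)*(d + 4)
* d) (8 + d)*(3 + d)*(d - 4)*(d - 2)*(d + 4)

We need to factor -192*d^2 + d^4*9 - 14*d^3 + 768 + d^5 - 32*d.
The factored form is (8 + d)*(3 + d)*(d - 4)*(d - 2)*(d + 4).
d) (8 + d)*(3 + d)*(d - 4)*(d - 2)*(d + 4)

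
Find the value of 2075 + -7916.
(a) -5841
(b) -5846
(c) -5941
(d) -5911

2075 + -7916 = -5841
a) -5841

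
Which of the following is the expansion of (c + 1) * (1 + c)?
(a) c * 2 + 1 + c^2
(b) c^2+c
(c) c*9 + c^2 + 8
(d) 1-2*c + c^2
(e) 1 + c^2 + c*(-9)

Expanding (c + 1) * (1 + c):
= c * 2 + 1 + c^2
a) c * 2 + 1 + c^2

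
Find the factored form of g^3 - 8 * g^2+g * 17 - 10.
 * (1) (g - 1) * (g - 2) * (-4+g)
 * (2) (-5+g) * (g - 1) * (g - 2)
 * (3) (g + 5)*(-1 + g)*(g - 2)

We need to factor g^3 - 8 * g^2+g * 17 - 10.
The factored form is (-5+g) * (g - 1) * (g - 2).
2) (-5+g) * (g - 1) * (g - 2)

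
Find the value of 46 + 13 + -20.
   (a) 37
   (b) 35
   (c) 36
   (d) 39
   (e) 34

First: 46 + 13 = 59
Then: 59 + -20 = 39
d) 39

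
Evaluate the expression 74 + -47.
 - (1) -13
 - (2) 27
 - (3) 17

74 + -47 = 27
2) 27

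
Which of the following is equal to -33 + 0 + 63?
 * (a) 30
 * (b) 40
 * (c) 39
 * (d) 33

First: -33 + 0 = -33
Then: -33 + 63 = 30
a) 30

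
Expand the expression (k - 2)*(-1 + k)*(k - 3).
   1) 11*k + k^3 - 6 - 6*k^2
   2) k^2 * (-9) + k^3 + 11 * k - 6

Expanding (k - 2)*(-1 + k)*(k - 3):
= 11*k + k^3 - 6 - 6*k^2
1) 11*k + k^3 - 6 - 6*k^2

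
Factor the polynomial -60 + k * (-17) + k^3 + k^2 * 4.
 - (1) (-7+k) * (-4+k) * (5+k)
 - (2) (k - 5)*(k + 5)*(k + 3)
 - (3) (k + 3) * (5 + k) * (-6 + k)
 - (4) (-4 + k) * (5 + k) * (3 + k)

We need to factor -60 + k * (-17) + k^3 + k^2 * 4.
The factored form is (-4 + k) * (5 + k) * (3 + k).
4) (-4 + k) * (5 + k) * (3 + k)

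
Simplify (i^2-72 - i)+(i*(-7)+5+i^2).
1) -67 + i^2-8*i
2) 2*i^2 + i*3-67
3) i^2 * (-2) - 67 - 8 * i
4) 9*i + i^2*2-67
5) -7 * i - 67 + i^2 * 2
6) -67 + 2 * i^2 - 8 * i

Adding the polynomials and combining like terms:
(i^2 - 72 - i) + (i*(-7) + 5 + i^2)
= -67 + 2 * i^2 - 8 * i
6) -67 + 2 * i^2 - 8 * i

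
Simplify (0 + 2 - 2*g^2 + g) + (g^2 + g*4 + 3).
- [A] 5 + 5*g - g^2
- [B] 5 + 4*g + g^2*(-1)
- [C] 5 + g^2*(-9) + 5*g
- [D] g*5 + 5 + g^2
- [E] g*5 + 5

Adding the polynomials and combining like terms:
(0 + 2 - 2*g^2 + g) + (g^2 + g*4 + 3)
= 5 + 5*g - g^2
A) 5 + 5*g - g^2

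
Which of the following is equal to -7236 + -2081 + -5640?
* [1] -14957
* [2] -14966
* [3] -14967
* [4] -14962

First: -7236 + -2081 = -9317
Then: -9317 + -5640 = -14957
1) -14957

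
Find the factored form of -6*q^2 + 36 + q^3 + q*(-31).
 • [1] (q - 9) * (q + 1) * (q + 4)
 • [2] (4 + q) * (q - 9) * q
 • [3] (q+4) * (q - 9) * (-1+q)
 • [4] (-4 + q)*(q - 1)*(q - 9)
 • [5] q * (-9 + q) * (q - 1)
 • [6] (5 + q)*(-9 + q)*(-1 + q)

We need to factor -6*q^2 + 36 + q^3 + q*(-31).
The factored form is (q+4) * (q - 9) * (-1+q).
3) (q+4) * (q - 9) * (-1+q)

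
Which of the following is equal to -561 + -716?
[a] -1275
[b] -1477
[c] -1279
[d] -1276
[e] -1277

-561 + -716 = -1277
e) -1277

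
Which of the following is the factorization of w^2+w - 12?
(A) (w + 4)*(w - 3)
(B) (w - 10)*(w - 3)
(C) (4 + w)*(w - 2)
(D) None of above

We need to factor w^2+w - 12.
The factored form is (w + 4)*(w - 3).
A) (w + 4)*(w - 3)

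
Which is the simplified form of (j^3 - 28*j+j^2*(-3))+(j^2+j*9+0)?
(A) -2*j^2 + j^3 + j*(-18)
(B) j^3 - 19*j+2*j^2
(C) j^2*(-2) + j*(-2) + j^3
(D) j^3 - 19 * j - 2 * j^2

Adding the polynomials and combining like terms:
(j^3 - 28*j + j^2*(-3)) + (j^2 + j*9 + 0)
= j^3 - 19 * j - 2 * j^2
D) j^3 - 19 * j - 2 * j^2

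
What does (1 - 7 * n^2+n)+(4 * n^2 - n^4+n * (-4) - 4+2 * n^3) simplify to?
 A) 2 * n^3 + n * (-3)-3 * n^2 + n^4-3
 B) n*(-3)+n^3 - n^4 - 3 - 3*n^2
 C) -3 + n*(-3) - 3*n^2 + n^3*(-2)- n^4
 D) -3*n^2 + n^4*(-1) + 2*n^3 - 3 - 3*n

Adding the polynomials and combining like terms:
(1 - 7*n^2 + n) + (4*n^2 - n^4 + n*(-4) - 4 + 2*n^3)
= -3*n^2 + n^4*(-1) + 2*n^3 - 3 - 3*n
D) -3*n^2 + n^4*(-1) + 2*n^3 - 3 - 3*n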